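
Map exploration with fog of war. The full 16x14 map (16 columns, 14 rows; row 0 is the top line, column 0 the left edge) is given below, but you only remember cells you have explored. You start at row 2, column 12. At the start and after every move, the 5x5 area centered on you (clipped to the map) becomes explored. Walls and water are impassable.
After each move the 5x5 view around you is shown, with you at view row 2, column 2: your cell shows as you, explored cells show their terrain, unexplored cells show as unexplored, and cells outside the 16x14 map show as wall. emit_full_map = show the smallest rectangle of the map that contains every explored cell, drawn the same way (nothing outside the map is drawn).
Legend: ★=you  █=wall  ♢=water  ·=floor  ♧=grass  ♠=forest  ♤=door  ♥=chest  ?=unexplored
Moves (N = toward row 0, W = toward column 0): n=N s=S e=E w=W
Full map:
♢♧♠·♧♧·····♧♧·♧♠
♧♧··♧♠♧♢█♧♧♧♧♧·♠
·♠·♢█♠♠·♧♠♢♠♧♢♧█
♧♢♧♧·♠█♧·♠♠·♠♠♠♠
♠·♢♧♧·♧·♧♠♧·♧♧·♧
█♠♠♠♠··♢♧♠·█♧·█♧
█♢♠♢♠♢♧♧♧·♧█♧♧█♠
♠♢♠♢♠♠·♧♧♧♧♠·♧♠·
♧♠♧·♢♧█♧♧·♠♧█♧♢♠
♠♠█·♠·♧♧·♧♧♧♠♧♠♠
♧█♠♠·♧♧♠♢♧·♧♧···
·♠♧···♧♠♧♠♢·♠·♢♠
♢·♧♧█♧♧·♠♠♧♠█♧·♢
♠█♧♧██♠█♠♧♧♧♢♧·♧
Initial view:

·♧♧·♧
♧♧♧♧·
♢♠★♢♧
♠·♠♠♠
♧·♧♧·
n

█████
·♧♧·♧
♧♧★♧·
♢♠♧♢♧
♠·♠♠♠

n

█████
█████
·♧★·♧
♧♧♧♧·
♢♠♧♢♧

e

█████
█████
♧♧★♧♠
♧♧♧·♠
♠♧♢♧█

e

█████
█████
♧·★♠█
♧♧·♠█
♧♢♧██

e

█████
█████
·♧★██
♧·♠██
♢♧███

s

█████
·♧♠██
♧·★██
♢♧███
♠♠♠██

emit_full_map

·♧♧·♧♠
♧♧♧♧·★
♢♠♧♢♧█
♠·♠♠♠♠
♧·♧♧·?

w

█████
♧·♧♠█
♧♧★♠█
♧♢♧██
♠♠♠♠█

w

█████
♧♧·♧♠
♧♧★·♠
♠♧♢♧█
·♠♠♠♠

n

█████
█████
♧♧★♧♠
♧♧♧·♠
♠♧♢♧█

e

█████
█████
♧·★♠█
♧♧·♠█
♧♢♧██

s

█████
♧·♧♠█
♧♧★♠█
♧♢♧██
♠♠♠♠█

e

█████
·♧♠██
♧·★██
♢♧███
♠♠♠██

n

█████
█████
·♧★██
♧·♠██
♢♧███


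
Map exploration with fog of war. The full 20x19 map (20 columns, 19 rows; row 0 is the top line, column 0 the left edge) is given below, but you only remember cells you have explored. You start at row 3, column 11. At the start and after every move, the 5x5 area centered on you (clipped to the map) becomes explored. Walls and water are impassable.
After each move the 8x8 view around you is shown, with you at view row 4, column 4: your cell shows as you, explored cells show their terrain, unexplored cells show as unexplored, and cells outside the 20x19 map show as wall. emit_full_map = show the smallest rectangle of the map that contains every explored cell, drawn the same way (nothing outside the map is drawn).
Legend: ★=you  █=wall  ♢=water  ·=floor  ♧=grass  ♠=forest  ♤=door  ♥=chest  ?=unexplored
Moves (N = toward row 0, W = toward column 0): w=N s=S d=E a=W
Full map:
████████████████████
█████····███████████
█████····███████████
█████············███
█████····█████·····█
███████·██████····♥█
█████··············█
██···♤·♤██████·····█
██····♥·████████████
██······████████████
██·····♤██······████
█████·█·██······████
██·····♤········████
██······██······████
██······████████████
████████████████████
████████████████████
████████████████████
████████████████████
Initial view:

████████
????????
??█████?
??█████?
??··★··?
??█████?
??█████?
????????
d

████████
????????
?██████?
?██████?
?···★··?
?█████·?
?█████·?
????????

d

████████
????????
███████?
███████?
····★··?
█████··?
█████··?
????????

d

████████
????????
███████?
███████?
····★··?
████···?
████···?
????????

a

████████
????????
████████
████████
····★···
█████···
█████···
????????

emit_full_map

████████
████████
····★···
█████···
█████···

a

████████
????????
?███████
?███████
?···★···
?█████··
?█████··
????????

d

████████
????????
████████
████████
····★···
█████···
█████···
????????

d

████████
????????
███████?
███████?
····★··?
████···?
████···?
????????

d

████████
????????
███████?
███████?
····★·█?
███····?
███····?
????????

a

████████
????????
████████
████████
····★··█
████····
████····
????????

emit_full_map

█████████
█████████
·····★··█
█████····
█████····

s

????????
████████
████████
·······█
████★···
████····
??·····?
????????

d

????????
███████?
███████?
······█?
███·★··?
███····?
?······?
????????

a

????????
████████
████████
·······█
████★···
████····
??······
????????

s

████████
████████
·······█
████····
████★···
??······
??██···?
????????

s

████████
·······█
████····
████····
??··★···
??██···?
??█████?
????????

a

████████
········
█████···
█████···
??··★···
??███···
??██████
????????

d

████████
·······█
████····
████····
?···★···
?███···?
?██████?
????????

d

███████?
······█?
███····?
███····?
····★··?
███····?
███████?
????????

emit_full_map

█████████
█████████
········█
█████····
█████····
??····★··
??███····
??███████

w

███████?
███████?
······█?
███····?
███·★··?
·······?
███····?
███████?

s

███████?
······█?
███····?
███····?
····★··?
███····?
███████?
????????

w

███████?
███████?
······█?
███····?
███·★··?
·······?
███····?
███████?


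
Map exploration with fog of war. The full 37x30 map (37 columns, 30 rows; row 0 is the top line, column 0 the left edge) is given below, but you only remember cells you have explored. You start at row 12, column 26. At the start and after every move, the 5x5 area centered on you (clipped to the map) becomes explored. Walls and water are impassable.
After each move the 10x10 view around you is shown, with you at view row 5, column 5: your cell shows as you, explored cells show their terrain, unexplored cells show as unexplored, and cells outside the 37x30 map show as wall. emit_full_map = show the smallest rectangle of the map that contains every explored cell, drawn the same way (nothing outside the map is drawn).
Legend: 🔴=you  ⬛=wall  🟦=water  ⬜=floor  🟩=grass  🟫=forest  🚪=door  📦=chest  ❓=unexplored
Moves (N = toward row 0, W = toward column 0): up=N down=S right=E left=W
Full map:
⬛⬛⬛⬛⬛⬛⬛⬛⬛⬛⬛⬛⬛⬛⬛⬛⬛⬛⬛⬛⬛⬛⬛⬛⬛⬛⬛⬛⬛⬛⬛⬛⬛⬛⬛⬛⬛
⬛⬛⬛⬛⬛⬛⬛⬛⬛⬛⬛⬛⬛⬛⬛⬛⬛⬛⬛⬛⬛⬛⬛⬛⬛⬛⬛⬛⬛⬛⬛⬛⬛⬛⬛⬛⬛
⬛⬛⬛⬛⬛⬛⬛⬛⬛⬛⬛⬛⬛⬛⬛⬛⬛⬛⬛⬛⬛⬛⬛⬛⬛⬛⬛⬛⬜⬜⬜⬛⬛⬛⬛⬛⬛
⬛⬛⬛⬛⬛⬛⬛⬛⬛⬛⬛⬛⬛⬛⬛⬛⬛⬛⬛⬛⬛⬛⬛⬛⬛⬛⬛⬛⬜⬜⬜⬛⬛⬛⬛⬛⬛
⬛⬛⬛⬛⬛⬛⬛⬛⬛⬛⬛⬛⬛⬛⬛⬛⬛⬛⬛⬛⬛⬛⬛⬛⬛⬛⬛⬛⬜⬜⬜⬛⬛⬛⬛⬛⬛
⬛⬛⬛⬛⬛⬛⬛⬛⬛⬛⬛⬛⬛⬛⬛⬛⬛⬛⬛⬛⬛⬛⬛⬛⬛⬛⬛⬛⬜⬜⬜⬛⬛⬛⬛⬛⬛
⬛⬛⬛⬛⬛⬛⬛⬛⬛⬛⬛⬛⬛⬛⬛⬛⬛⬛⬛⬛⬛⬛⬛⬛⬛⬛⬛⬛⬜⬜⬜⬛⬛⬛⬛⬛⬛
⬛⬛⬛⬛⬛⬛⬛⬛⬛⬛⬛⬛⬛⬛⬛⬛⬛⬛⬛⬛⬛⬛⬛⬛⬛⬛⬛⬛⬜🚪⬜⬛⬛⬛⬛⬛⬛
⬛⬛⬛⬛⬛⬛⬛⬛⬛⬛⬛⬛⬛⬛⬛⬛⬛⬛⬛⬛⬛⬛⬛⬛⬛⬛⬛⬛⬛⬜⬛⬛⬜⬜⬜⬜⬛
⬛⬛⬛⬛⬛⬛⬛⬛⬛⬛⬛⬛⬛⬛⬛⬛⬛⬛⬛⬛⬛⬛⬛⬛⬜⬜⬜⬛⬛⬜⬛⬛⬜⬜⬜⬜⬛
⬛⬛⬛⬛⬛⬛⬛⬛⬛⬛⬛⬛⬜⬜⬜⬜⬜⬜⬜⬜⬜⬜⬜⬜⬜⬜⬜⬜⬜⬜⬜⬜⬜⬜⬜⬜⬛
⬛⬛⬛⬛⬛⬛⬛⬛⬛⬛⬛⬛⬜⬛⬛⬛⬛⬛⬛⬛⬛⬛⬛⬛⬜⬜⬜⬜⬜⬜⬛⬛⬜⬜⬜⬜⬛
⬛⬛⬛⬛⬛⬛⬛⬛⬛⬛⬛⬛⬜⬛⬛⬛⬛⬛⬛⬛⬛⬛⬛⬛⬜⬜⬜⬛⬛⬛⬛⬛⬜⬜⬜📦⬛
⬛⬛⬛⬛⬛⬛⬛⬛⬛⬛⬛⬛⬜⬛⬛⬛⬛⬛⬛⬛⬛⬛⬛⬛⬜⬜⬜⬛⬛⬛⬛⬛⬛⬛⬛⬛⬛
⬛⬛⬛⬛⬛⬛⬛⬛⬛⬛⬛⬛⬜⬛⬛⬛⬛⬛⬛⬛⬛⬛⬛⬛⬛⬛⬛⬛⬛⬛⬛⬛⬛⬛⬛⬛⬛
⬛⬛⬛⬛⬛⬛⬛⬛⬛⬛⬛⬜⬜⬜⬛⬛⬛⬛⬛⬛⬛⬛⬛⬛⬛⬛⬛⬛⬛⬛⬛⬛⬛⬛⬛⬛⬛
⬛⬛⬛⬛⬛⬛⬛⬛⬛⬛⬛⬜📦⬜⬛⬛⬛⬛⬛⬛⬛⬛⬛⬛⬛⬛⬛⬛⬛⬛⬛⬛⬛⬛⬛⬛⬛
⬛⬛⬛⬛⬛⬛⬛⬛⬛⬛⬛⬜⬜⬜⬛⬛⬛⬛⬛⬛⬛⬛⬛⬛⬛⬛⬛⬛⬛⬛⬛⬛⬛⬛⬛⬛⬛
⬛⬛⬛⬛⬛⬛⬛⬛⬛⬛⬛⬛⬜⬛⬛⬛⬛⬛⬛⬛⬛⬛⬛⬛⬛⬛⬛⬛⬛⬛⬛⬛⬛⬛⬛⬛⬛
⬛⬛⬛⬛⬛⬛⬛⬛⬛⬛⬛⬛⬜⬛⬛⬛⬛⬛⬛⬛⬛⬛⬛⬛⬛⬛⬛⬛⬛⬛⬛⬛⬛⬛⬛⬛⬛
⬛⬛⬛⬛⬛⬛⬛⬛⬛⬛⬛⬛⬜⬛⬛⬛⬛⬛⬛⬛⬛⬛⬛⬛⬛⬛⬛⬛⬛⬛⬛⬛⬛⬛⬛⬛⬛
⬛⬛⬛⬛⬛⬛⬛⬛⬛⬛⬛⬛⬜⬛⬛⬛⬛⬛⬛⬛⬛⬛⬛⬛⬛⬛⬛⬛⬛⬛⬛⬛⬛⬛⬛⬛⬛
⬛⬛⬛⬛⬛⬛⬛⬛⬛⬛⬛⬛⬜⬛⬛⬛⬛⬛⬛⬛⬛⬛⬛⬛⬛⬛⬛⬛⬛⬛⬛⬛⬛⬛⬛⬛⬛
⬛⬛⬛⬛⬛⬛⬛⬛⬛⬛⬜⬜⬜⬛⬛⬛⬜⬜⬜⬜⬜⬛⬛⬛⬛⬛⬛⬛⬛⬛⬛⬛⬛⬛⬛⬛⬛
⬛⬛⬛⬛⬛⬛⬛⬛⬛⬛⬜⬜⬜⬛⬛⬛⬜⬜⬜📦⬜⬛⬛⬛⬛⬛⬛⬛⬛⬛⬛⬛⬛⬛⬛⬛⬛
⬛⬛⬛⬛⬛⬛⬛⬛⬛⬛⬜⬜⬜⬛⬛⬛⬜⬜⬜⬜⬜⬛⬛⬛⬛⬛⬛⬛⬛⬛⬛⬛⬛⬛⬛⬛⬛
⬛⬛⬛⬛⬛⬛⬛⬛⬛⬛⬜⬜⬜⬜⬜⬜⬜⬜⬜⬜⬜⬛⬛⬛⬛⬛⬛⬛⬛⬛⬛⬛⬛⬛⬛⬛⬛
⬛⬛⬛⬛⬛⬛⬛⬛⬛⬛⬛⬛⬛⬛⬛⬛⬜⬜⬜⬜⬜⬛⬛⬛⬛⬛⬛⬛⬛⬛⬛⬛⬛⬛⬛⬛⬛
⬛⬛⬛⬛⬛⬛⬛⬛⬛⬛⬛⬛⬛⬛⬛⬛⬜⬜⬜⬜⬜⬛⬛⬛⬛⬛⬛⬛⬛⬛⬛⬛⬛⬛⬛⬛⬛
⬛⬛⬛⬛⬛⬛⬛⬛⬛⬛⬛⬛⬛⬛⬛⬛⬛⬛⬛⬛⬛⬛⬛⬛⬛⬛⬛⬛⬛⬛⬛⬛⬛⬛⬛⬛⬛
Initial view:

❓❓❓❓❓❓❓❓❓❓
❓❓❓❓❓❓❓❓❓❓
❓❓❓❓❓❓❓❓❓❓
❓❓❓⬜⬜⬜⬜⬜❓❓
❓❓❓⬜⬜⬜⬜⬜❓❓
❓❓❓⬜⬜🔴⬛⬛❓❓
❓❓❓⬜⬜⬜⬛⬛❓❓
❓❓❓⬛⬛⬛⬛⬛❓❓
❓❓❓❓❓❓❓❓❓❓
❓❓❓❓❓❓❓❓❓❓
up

❓❓❓❓❓❓❓❓❓❓
❓❓❓❓❓❓❓❓❓❓
❓❓❓❓❓❓❓❓❓❓
❓❓❓⬜⬜⬜⬛⬛❓❓
❓❓❓⬜⬜⬜⬜⬜❓❓
❓❓❓⬜⬜🔴⬜⬜❓❓
❓❓❓⬜⬜⬜⬛⬛❓❓
❓❓❓⬜⬜⬜⬛⬛❓❓
❓❓❓⬛⬛⬛⬛⬛❓❓
❓❓❓❓❓❓❓❓❓❓

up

❓❓❓❓❓❓❓❓❓❓
❓❓❓❓❓❓❓❓❓❓
❓❓❓❓❓❓❓❓❓❓
❓❓❓⬛⬛⬛⬛⬛❓❓
❓❓❓⬜⬜⬜⬛⬛❓❓
❓❓❓⬜⬜🔴⬜⬜❓❓
❓❓❓⬜⬜⬜⬜⬜❓❓
❓❓❓⬜⬜⬜⬛⬛❓❓
❓❓❓⬜⬜⬜⬛⬛❓❓
❓❓❓⬛⬛⬛⬛⬛❓❓

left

❓❓❓❓❓❓❓❓❓❓
❓❓❓❓❓❓❓❓❓❓
❓❓❓❓❓❓❓❓❓❓
❓❓❓⬛⬛⬛⬛⬛⬛❓
❓❓❓⬛⬜⬜⬜⬛⬛❓
❓❓❓⬜⬜🔴⬜⬜⬜❓
❓❓❓⬛⬜⬜⬜⬜⬜❓
❓❓❓⬛⬜⬜⬜⬛⬛❓
❓❓❓❓⬜⬜⬜⬛⬛❓
❓❓❓❓⬛⬛⬛⬛⬛❓

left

❓❓❓❓❓❓❓❓❓❓
❓❓❓❓❓❓❓❓❓❓
❓❓❓❓❓❓❓❓❓❓
❓❓❓⬛⬛⬛⬛⬛⬛⬛
❓❓❓⬛⬛⬜⬜⬜⬛⬛
❓❓❓⬜⬜🔴⬜⬜⬜⬜
❓❓❓⬛⬛⬜⬜⬜⬜⬜
❓❓❓⬛⬛⬜⬜⬜⬛⬛
❓❓❓❓❓⬜⬜⬜⬛⬛
❓❓❓❓❓⬛⬛⬛⬛⬛

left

❓❓❓❓❓❓❓❓❓❓
❓❓❓❓❓❓❓❓❓❓
❓❓❓❓❓❓❓❓❓❓
❓❓❓⬛⬛⬛⬛⬛⬛⬛
❓❓❓⬛⬛⬛⬜⬜⬜⬛
❓❓❓⬜⬜🔴⬜⬜⬜⬜
❓❓❓⬛⬛⬛⬜⬜⬜⬜
❓❓❓⬛⬛⬛⬜⬜⬜⬛
❓❓❓❓❓❓⬜⬜⬜⬛
❓❓❓❓❓❓⬛⬛⬛⬛

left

❓❓❓❓❓❓❓❓❓❓
❓❓❓❓❓❓❓❓❓❓
❓❓❓❓❓❓❓❓❓❓
❓❓❓⬛⬛⬛⬛⬛⬛⬛
❓❓❓⬛⬛⬛⬛⬜⬜⬜
❓❓❓⬜⬜🔴⬜⬜⬜⬜
❓❓❓⬛⬛⬛⬛⬜⬜⬜
❓❓❓⬛⬛⬛⬛⬜⬜⬜
❓❓❓❓❓❓❓⬜⬜⬜
❓❓❓❓❓❓❓⬛⬛⬛

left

❓❓❓❓❓❓❓❓❓❓
❓❓❓❓❓❓❓❓❓❓
❓❓❓❓❓❓❓❓❓❓
❓❓❓⬛⬛⬛⬛⬛⬛⬛
❓❓❓⬛⬛⬛⬛⬛⬜⬜
❓❓❓⬜⬜🔴⬜⬜⬜⬜
❓❓❓⬛⬛⬛⬛⬛⬜⬜
❓❓❓⬛⬛⬛⬛⬛⬜⬜
❓❓❓❓❓❓❓❓⬜⬜
❓❓❓❓❓❓❓❓⬛⬛

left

❓❓❓❓❓❓❓❓❓❓
❓❓❓❓❓❓❓❓❓❓
❓❓❓❓❓❓❓❓❓❓
❓❓❓⬛⬛⬛⬛⬛⬛⬛
❓❓❓⬛⬛⬛⬛⬛⬛⬜
❓❓❓⬜⬜🔴⬜⬜⬜⬜
❓❓❓⬛⬛⬛⬛⬛⬛⬜
❓❓❓⬛⬛⬛⬛⬛⬛⬜
❓❓❓❓❓❓❓❓❓⬜
❓❓❓❓❓❓❓❓❓⬛

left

❓❓❓❓❓❓❓❓❓❓
❓❓❓❓❓❓❓❓❓❓
❓❓❓❓❓❓❓❓❓❓
❓❓❓⬛⬛⬛⬛⬛⬛⬛
❓❓❓⬛⬛⬛⬛⬛⬛⬛
❓❓❓⬜⬜🔴⬜⬜⬜⬜
❓❓❓⬛⬛⬛⬛⬛⬛⬛
❓❓❓⬛⬛⬛⬛⬛⬛⬛
❓❓❓❓❓❓❓❓❓❓
❓❓❓❓❓❓❓❓❓❓

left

❓❓❓❓❓❓❓❓❓❓
❓❓❓❓❓❓❓❓❓❓
❓❓❓❓❓❓❓❓❓❓
❓❓❓⬛⬛⬛⬛⬛⬛⬛
❓❓❓⬛⬛⬛⬛⬛⬛⬛
❓❓❓⬜⬜🔴⬜⬜⬜⬜
❓❓❓⬛⬛⬛⬛⬛⬛⬛
❓❓❓⬛⬛⬛⬛⬛⬛⬛
❓❓❓❓❓❓❓❓❓❓
❓❓❓❓❓❓❓❓❓❓

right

❓❓❓❓❓❓❓❓❓❓
❓❓❓❓❓❓❓❓❓❓
❓❓❓❓❓❓❓❓❓❓
❓❓⬛⬛⬛⬛⬛⬛⬛⬛
❓❓⬛⬛⬛⬛⬛⬛⬛⬛
❓❓⬜⬜⬜🔴⬜⬜⬜⬜
❓❓⬛⬛⬛⬛⬛⬛⬛⬛
❓❓⬛⬛⬛⬛⬛⬛⬛⬛
❓❓❓❓❓❓❓❓❓❓
❓❓❓❓❓❓❓❓❓❓

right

❓❓❓❓❓❓❓❓❓❓
❓❓❓❓❓❓❓❓❓❓
❓❓❓❓❓❓❓❓❓❓
❓⬛⬛⬛⬛⬛⬛⬛⬛⬛
❓⬛⬛⬛⬛⬛⬛⬛⬛⬜
❓⬜⬜⬜⬜🔴⬜⬜⬜⬜
❓⬛⬛⬛⬛⬛⬛⬛⬛⬜
❓⬛⬛⬛⬛⬛⬛⬛⬛⬜
❓❓❓❓❓❓❓❓❓⬜
❓❓❓❓❓❓❓❓❓⬛

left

❓❓❓❓❓❓❓❓❓❓
❓❓❓❓❓❓❓❓❓❓
❓❓❓❓❓❓❓❓❓❓
❓❓⬛⬛⬛⬛⬛⬛⬛⬛
❓❓⬛⬛⬛⬛⬛⬛⬛⬛
❓❓⬜⬜⬜🔴⬜⬜⬜⬜
❓❓⬛⬛⬛⬛⬛⬛⬛⬛
❓❓⬛⬛⬛⬛⬛⬛⬛⬛
❓❓❓❓❓❓❓❓❓❓
❓❓❓❓❓❓❓❓❓❓

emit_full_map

⬛⬛⬛⬛⬛⬛⬛⬛⬛⬛⬛⬛⬛
⬛⬛⬛⬛⬛⬛⬛⬛⬜⬜⬜⬛⬛
⬜⬜⬜🔴⬜⬜⬜⬜⬜⬜⬜⬜⬜
⬛⬛⬛⬛⬛⬛⬛⬛⬜⬜⬜⬜⬜
⬛⬛⬛⬛⬛⬛⬛⬛⬜⬜⬜⬛⬛
❓❓❓❓❓❓❓❓⬜⬜⬜⬛⬛
❓❓❓❓❓❓❓❓⬛⬛⬛⬛⬛


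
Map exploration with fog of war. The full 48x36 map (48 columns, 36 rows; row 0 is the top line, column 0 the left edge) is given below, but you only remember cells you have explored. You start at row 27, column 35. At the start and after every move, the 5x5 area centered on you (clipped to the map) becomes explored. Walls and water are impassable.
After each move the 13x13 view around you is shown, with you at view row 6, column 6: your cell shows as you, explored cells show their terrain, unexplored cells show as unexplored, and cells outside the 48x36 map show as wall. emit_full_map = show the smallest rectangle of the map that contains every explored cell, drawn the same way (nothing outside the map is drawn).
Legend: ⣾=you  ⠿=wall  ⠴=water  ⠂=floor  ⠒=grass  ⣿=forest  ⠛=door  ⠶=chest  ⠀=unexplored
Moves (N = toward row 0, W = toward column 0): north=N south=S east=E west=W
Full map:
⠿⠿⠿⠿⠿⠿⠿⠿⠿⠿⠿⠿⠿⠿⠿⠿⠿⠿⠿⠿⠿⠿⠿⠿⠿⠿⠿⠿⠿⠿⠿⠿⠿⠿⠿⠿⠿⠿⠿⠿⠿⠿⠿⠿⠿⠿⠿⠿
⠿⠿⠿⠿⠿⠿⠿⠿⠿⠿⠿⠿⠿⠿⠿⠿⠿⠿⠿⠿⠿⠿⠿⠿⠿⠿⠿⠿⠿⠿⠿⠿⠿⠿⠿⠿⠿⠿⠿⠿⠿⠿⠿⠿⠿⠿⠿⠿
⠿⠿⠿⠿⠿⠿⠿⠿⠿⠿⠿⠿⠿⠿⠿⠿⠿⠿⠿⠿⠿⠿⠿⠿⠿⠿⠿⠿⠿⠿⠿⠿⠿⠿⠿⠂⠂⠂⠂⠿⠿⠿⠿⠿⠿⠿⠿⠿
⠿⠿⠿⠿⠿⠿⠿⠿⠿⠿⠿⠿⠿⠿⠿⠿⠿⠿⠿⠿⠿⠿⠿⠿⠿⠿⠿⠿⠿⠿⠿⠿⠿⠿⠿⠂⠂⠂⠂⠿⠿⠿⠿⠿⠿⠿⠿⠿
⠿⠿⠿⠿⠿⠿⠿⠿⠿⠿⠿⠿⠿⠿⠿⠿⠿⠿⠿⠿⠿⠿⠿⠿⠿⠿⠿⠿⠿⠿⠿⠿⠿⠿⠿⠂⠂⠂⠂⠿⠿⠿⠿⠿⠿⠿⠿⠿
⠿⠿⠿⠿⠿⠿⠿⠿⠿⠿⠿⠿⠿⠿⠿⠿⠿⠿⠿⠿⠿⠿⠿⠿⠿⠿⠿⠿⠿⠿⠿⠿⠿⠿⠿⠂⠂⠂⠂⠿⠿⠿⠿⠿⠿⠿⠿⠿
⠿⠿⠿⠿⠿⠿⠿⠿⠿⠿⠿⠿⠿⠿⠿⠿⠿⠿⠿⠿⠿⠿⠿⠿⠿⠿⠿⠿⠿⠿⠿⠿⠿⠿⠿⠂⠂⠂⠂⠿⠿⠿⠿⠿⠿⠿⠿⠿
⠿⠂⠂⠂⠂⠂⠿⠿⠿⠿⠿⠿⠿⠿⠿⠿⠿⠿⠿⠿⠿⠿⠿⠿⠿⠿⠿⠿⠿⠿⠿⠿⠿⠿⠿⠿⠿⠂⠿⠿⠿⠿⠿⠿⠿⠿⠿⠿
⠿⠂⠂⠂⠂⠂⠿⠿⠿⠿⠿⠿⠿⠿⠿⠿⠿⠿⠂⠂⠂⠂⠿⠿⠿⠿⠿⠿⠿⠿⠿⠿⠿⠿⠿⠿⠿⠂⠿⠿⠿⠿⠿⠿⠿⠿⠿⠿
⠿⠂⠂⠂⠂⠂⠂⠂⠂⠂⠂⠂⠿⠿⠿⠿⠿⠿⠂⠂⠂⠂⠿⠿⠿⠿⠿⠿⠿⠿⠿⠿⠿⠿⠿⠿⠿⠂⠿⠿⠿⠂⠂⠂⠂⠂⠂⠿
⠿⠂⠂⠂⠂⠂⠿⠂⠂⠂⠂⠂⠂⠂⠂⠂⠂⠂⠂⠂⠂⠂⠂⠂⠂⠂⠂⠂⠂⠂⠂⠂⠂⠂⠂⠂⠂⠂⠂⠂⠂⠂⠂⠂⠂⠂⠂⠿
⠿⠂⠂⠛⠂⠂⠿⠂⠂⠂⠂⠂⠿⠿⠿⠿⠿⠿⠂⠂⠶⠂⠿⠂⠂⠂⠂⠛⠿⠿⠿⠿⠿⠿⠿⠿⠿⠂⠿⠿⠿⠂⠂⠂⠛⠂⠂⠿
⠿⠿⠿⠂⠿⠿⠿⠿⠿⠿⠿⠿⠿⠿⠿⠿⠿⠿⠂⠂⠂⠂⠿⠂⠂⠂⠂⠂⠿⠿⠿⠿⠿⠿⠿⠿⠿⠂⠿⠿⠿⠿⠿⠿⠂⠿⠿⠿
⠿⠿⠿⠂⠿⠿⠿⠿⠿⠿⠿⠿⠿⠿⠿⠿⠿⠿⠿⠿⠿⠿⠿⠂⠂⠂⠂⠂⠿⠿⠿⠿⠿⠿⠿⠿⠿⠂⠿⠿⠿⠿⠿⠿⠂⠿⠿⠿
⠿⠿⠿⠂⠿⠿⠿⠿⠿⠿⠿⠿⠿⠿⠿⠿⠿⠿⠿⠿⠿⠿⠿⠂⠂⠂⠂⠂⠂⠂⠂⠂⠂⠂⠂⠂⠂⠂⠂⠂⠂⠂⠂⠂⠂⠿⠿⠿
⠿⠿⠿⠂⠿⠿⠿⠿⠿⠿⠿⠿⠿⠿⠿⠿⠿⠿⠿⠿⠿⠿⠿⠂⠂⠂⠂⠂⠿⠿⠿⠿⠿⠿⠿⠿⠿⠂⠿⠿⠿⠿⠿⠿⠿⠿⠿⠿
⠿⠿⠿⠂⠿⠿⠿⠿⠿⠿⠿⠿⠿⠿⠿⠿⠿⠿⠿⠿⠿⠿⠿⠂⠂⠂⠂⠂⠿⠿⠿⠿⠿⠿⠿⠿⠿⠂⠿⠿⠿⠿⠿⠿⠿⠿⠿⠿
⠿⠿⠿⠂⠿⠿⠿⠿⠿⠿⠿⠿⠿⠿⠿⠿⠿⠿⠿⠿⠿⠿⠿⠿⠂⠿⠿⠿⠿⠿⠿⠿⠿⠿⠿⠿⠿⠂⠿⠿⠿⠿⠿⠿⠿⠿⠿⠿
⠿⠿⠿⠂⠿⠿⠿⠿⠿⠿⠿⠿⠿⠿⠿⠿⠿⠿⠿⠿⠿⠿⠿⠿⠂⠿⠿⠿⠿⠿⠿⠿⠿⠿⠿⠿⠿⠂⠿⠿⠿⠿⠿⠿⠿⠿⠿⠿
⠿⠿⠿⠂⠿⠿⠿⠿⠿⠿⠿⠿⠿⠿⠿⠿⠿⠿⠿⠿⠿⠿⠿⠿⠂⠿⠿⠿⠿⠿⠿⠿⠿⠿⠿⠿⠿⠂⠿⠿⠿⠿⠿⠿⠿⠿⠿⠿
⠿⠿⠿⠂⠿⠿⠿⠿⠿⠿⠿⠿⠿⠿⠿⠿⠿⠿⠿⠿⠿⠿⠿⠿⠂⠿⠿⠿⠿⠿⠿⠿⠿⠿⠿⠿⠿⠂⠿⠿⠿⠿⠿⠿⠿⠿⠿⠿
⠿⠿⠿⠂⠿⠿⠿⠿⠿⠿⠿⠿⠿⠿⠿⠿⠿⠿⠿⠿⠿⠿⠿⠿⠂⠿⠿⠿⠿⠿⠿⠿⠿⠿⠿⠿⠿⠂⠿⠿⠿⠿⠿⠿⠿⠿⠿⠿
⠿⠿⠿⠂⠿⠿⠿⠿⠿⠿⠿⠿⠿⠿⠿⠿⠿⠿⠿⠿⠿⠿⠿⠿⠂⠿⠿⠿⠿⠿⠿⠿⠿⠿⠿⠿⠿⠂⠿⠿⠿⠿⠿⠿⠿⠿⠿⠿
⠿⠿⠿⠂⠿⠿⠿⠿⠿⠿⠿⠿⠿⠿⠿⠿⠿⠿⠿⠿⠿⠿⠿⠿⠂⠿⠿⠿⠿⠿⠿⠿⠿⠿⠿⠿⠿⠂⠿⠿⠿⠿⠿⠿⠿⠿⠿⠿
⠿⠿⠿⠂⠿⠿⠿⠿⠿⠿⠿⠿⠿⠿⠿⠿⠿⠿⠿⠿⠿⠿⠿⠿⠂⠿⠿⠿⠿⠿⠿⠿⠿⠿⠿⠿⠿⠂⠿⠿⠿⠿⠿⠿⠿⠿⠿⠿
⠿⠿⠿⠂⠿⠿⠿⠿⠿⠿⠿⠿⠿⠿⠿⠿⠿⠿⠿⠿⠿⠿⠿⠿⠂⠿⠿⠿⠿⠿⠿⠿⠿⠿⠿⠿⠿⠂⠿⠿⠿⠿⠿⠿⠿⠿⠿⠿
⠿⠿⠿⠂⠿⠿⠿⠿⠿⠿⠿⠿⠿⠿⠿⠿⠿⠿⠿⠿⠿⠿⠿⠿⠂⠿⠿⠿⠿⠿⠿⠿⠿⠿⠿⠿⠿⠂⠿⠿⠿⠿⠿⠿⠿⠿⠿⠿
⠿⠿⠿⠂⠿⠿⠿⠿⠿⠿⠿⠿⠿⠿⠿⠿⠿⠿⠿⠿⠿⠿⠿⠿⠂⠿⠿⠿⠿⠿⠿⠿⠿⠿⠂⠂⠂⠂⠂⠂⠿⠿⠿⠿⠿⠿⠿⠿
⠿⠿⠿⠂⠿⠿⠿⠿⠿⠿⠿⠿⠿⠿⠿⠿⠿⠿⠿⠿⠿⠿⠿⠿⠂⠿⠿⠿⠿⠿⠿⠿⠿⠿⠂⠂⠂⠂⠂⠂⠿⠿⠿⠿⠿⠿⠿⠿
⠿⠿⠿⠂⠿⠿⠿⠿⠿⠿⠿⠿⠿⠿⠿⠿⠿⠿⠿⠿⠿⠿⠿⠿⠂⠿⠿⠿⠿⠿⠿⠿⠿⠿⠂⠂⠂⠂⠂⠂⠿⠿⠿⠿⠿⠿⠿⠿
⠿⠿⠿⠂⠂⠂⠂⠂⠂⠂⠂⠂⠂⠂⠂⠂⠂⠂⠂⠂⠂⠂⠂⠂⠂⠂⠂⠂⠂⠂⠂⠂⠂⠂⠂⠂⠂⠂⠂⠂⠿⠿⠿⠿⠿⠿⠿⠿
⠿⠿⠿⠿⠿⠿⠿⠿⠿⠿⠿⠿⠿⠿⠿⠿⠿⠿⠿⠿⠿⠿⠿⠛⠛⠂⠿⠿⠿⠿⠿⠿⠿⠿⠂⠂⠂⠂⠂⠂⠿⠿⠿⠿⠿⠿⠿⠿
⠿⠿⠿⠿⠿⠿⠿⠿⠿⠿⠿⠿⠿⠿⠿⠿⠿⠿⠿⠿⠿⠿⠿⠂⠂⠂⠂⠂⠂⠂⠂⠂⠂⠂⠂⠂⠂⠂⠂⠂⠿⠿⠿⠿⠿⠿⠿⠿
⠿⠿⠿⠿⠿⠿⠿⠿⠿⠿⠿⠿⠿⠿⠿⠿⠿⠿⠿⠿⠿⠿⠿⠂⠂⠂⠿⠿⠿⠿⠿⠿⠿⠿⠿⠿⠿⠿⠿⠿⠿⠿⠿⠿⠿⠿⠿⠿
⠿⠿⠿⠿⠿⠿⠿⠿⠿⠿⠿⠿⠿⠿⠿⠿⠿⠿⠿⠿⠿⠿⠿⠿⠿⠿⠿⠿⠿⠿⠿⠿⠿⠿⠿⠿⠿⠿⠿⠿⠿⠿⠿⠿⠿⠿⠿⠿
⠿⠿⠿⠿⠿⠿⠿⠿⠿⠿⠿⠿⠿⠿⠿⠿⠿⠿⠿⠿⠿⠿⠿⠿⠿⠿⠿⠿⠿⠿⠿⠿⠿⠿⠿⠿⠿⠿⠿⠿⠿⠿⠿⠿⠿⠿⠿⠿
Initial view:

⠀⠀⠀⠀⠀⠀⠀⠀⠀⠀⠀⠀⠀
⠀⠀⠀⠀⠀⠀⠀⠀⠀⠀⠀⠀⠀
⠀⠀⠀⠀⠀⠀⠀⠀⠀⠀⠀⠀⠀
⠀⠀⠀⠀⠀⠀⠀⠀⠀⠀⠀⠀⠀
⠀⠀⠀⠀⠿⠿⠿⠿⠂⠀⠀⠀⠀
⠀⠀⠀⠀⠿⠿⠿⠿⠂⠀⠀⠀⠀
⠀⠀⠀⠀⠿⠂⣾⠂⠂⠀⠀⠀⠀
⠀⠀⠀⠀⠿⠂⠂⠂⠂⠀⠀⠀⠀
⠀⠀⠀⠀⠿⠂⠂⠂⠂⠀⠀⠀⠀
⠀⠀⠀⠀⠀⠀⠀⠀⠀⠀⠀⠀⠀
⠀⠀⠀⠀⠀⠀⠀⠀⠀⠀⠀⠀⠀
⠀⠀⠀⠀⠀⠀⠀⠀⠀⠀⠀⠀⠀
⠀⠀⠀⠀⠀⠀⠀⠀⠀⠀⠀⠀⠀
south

⠀⠀⠀⠀⠀⠀⠀⠀⠀⠀⠀⠀⠀
⠀⠀⠀⠀⠀⠀⠀⠀⠀⠀⠀⠀⠀
⠀⠀⠀⠀⠀⠀⠀⠀⠀⠀⠀⠀⠀
⠀⠀⠀⠀⠿⠿⠿⠿⠂⠀⠀⠀⠀
⠀⠀⠀⠀⠿⠿⠿⠿⠂⠀⠀⠀⠀
⠀⠀⠀⠀⠿⠂⠂⠂⠂⠀⠀⠀⠀
⠀⠀⠀⠀⠿⠂⣾⠂⠂⠀⠀⠀⠀
⠀⠀⠀⠀⠿⠂⠂⠂⠂⠀⠀⠀⠀
⠀⠀⠀⠀⠂⠂⠂⠂⠂⠀⠀⠀⠀
⠀⠀⠀⠀⠀⠀⠀⠀⠀⠀⠀⠀⠀
⠀⠀⠀⠀⠀⠀⠀⠀⠀⠀⠀⠀⠀
⠀⠀⠀⠀⠀⠀⠀⠀⠀⠀⠀⠀⠀
⠀⠀⠀⠀⠀⠀⠀⠀⠀⠀⠀⠀⠀

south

⠀⠀⠀⠀⠀⠀⠀⠀⠀⠀⠀⠀⠀
⠀⠀⠀⠀⠀⠀⠀⠀⠀⠀⠀⠀⠀
⠀⠀⠀⠀⠿⠿⠿⠿⠂⠀⠀⠀⠀
⠀⠀⠀⠀⠿⠿⠿⠿⠂⠀⠀⠀⠀
⠀⠀⠀⠀⠿⠂⠂⠂⠂⠀⠀⠀⠀
⠀⠀⠀⠀⠿⠂⠂⠂⠂⠀⠀⠀⠀
⠀⠀⠀⠀⠿⠂⣾⠂⠂⠀⠀⠀⠀
⠀⠀⠀⠀⠂⠂⠂⠂⠂⠀⠀⠀⠀
⠀⠀⠀⠀⠿⠂⠂⠂⠂⠀⠀⠀⠀
⠀⠀⠀⠀⠀⠀⠀⠀⠀⠀⠀⠀⠀
⠀⠀⠀⠀⠀⠀⠀⠀⠀⠀⠀⠀⠀
⠀⠀⠀⠀⠀⠀⠀⠀⠀⠀⠀⠀⠀
⠀⠀⠀⠀⠀⠀⠀⠀⠀⠀⠀⠀⠀

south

⠀⠀⠀⠀⠀⠀⠀⠀⠀⠀⠀⠀⠀
⠀⠀⠀⠀⠿⠿⠿⠿⠂⠀⠀⠀⠀
⠀⠀⠀⠀⠿⠿⠿⠿⠂⠀⠀⠀⠀
⠀⠀⠀⠀⠿⠂⠂⠂⠂⠀⠀⠀⠀
⠀⠀⠀⠀⠿⠂⠂⠂⠂⠀⠀⠀⠀
⠀⠀⠀⠀⠿⠂⠂⠂⠂⠀⠀⠀⠀
⠀⠀⠀⠀⠂⠂⣾⠂⠂⠀⠀⠀⠀
⠀⠀⠀⠀⠿⠂⠂⠂⠂⠀⠀⠀⠀
⠀⠀⠀⠀⠂⠂⠂⠂⠂⠀⠀⠀⠀
⠀⠀⠀⠀⠀⠀⠀⠀⠀⠀⠀⠀⠀
⠀⠀⠀⠀⠀⠀⠀⠀⠀⠀⠀⠀⠀
⠀⠀⠀⠀⠀⠀⠀⠀⠀⠀⠀⠀⠀
⠿⠿⠿⠿⠿⠿⠿⠿⠿⠿⠿⠿⠿

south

⠀⠀⠀⠀⠿⠿⠿⠿⠂⠀⠀⠀⠀
⠀⠀⠀⠀⠿⠿⠿⠿⠂⠀⠀⠀⠀
⠀⠀⠀⠀⠿⠂⠂⠂⠂⠀⠀⠀⠀
⠀⠀⠀⠀⠿⠂⠂⠂⠂⠀⠀⠀⠀
⠀⠀⠀⠀⠿⠂⠂⠂⠂⠀⠀⠀⠀
⠀⠀⠀⠀⠂⠂⠂⠂⠂⠀⠀⠀⠀
⠀⠀⠀⠀⠿⠂⣾⠂⠂⠀⠀⠀⠀
⠀⠀⠀⠀⠂⠂⠂⠂⠂⠀⠀⠀⠀
⠀⠀⠀⠀⠿⠿⠿⠿⠿⠀⠀⠀⠀
⠀⠀⠀⠀⠀⠀⠀⠀⠀⠀⠀⠀⠀
⠀⠀⠀⠀⠀⠀⠀⠀⠀⠀⠀⠀⠀
⠿⠿⠿⠿⠿⠿⠿⠿⠿⠿⠿⠿⠿
⠿⠿⠿⠿⠿⠿⠿⠿⠿⠿⠿⠿⠿

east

⠀⠀⠀⠿⠿⠿⠿⠂⠀⠀⠀⠀⠀
⠀⠀⠀⠿⠿⠿⠿⠂⠀⠀⠀⠀⠀
⠀⠀⠀⠿⠂⠂⠂⠂⠀⠀⠀⠀⠀
⠀⠀⠀⠿⠂⠂⠂⠂⠀⠀⠀⠀⠀
⠀⠀⠀⠿⠂⠂⠂⠂⠂⠀⠀⠀⠀
⠀⠀⠀⠂⠂⠂⠂⠂⠂⠀⠀⠀⠀
⠀⠀⠀⠿⠂⠂⣾⠂⠂⠀⠀⠀⠀
⠀⠀⠀⠂⠂⠂⠂⠂⠂⠀⠀⠀⠀
⠀⠀⠀⠿⠿⠿⠿⠿⠿⠀⠀⠀⠀
⠀⠀⠀⠀⠀⠀⠀⠀⠀⠀⠀⠀⠀
⠀⠀⠀⠀⠀⠀⠀⠀⠀⠀⠀⠀⠀
⠿⠿⠿⠿⠿⠿⠿⠿⠿⠿⠿⠿⠿
⠿⠿⠿⠿⠿⠿⠿⠿⠿⠿⠿⠿⠿

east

⠀⠀⠿⠿⠿⠿⠂⠀⠀⠀⠀⠀⠀
⠀⠀⠿⠿⠿⠿⠂⠀⠀⠀⠀⠀⠀
⠀⠀⠿⠂⠂⠂⠂⠀⠀⠀⠀⠀⠀
⠀⠀⠿⠂⠂⠂⠂⠀⠀⠀⠀⠀⠀
⠀⠀⠿⠂⠂⠂⠂⠂⠂⠀⠀⠀⠀
⠀⠀⠂⠂⠂⠂⠂⠂⠂⠀⠀⠀⠀
⠀⠀⠿⠂⠂⠂⣾⠂⠂⠀⠀⠀⠀
⠀⠀⠂⠂⠂⠂⠂⠂⠂⠀⠀⠀⠀
⠀⠀⠿⠿⠿⠿⠿⠿⠿⠀⠀⠀⠀
⠀⠀⠀⠀⠀⠀⠀⠀⠀⠀⠀⠀⠀
⠀⠀⠀⠀⠀⠀⠀⠀⠀⠀⠀⠀⠀
⠿⠿⠿⠿⠿⠿⠿⠿⠿⠿⠿⠿⠿
⠿⠿⠿⠿⠿⠿⠿⠿⠿⠿⠿⠿⠿

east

⠀⠿⠿⠿⠿⠂⠀⠀⠀⠀⠀⠀⠀
⠀⠿⠿⠿⠿⠂⠀⠀⠀⠀⠀⠀⠀
⠀⠿⠂⠂⠂⠂⠀⠀⠀⠀⠀⠀⠀
⠀⠿⠂⠂⠂⠂⠀⠀⠀⠀⠀⠀⠀
⠀⠿⠂⠂⠂⠂⠂⠂⠿⠀⠀⠀⠀
⠀⠂⠂⠂⠂⠂⠂⠂⠿⠀⠀⠀⠀
⠀⠿⠂⠂⠂⠂⣾⠂⠿⠀⠀⠀⠀
⠀⠂⠂⠂⠂⠂⠂⠂⠿⠀⠀⠀⠀
⠀⠿⠿⠿⠿⠿⠿⠿⠿⠀⠀⠀⠀
⠀⠀⠀⠀⠀⠀⠀⠀⠀⠀⠀⠀⠀
⠀⠀⠀⠀⠀⠀⠀⠀⠀⠀⠀⠀⠀
⠿⠿⠿⠿⠿⠿⠿⠿⠿⠿⠿⠿⠿
⠿⠿⠿⠿⠿⠿⠿⠿⠿⠿⠿⠿⠿

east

⠿⠿⠿⠿⠂⠀⠀⠀⠀⠀⠀⠀⠀
⠿⠿⠿⠿⠂⠀⠀⠀⠀⠀⠀⠀⠀
⠿⠂⠂⠂⠂⠀⠀⠀⠀⠀⠀⠀⠀
⠿⠂⠂⠂⠂⠀⠀⠀⠀⠀⠀⠀⠀
⠿⠂⠂⠂⠂⠂⠂⠿⠿⠀⠀⠀⠀
⠂⠂⠂⠂⠂⠂⠂⠿⠿⠀⠀⠀⠀
⠿⠂⠂⠂⠂⠂⣾⠿⠿⠀⠀⠀⠀
⠂⠂⠂⠂⠂⠂⠂⠿⠿⠀⠀⠀⠀
⠿⠿⠿⠿⠿⠿⠿⠿⠿⠀⠀⠀⠀
⠀⠀⠀⠀⠀⠀⠀⠀⠀⠀⠀⠀⠀
⠀⠀⠀⠀⠀⠀⠀⠀⠀⠀⠀⠀⠀
⠿⠿⠿⠿⠿⠿⠿⠿⠿⠿⠿⠿⠿
⠿⠿⠿⠿⠿⠿⠿⠿⠿⠿⠿⠿⠿

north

⠀⠀⠀⠀⠀⠀⠀⠀⠀⠀⠀⠀⠀
⠿⠿⠿⠿⠂⠀⠀⠀⠀⠀⠀⠀⠀
⠿⠿⠿⠿⠂⠀⠀⠀⠀⠀⠀⠀⠀
⠿⠂⠂⠂⠂⠀⠀⠀⠀⠀⠀⠀⠀
⠿⠂⠂⠂⠂⠂⠂⠿⠿⠀⠀⠀⠀
⠿⠂⠂⠂⠂⠂⠂⠿⠿⠀⠀⠀⠀
⠂⠂⠂⠂⠂⠂⣾⠿⠿⠀⠀⠀⠀
⠿⠂⠂⠂⠂⠂⠂⠿⠿⠀⠀⠀⠀
⠂⠂⠂⠂⠂⠂⠂⠿⠿⠀⠀⠀⠀
⠿⠿⠿⠿⠿⠿⠿⠿⠿⠀⠀⠀⠀
⠀⠀⠀⠀⠀⠀⠀⠀⠀⠀⠀⠀⠀
⠀⠀⠀⠀⠀⠀⠀⠀⠀⠀⠀⠀⠀
⠿⠿⠿⠿⠿⠿⠿⠿⠿⠿⠿⠿⠿

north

⠀⠀⠀⠀⠀⠀⠀⠀⠀⠀⠀⠀⠀
⠀⠀⠀⠀⠀⠀⠀⠀⠀⠀⠀⠀⠀
⠿⠿⠿⠿⠂⠀⠀⠀⠀⠀⠀⠀⠀
⠿⠿⠿⠿⠂⠀⠀⠀⠀⠀⠀⠀⠀
⠿⠂⠂⠂⠂⠂⠂⠿⠿⠀⠀⠀⠀
⠿⠂⠂⠂⠂⠂⠂⠿⠿⠀⠀⠀⠀
⠿⠂⠂⠂⠂⠂⣾⠿⠿⠀⠀⠀⠀
⠂⠂⠂⠂⠂⠂⠂⠿⠿⠀⠀⠀⠀
⠿⠂⠂⠂⠂⠂⠂⠿⠿⠀⠀⠀⠀
⠂⠂⠂⠂⠂⠂⠂⠿⠿⠀⠀⠀⠀
⠿⠿⠿⠿⠿⠿⠿⠿⠿⠀⠀⠀⠀
⠀⠀⠀⠀⠀⠀⠀⠀⠀⠀⠀⠀⠀
⠀⠀⠀⠀⠀⠀⠀⠀⠀⠀⠀⠀⠀

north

⠀⠀⠀⠀⠀⠀⠀⠀⠀⠀⠀⠀⠀
⠀⠀⠀⠀⠀⠀⠀⠀⠀⠀⠀⠀⠀
⠀⠀⠀⠀⠀⠀⠀⠀⠀⠀⠀⠀⠀
⠿⠿⠿⠿⠂⠀⠀⠀⠀⠀⠀⠀⠀
⠿⠿⠿⠿⠂⠿⠿⠿⠿⠀⠀⠀⠀
⠿⠂⠂⠂⠂⠂⠂⠿⠿⠀⠀⠀⠀
⠿⠂⠂⠂⠂⠂⣾⠿⠿⠀⠀⠀⠀
⠿⠂⠂⠂⠂⠂⠂⠿⠿⠀⠀⠀⠀
⠂⠂⠂⠂⠂⠂⠂⠿⠿⠀⠀⠀⠀
⠿⠂⠂⠂⠂⠂⠂⠿⠿⠀⠀⠀⠀
⠂⠂⠂⠂⠂⠂⠂⠿⠿⠀⠀⠀⠀
⠿⠿⠿⠿⠿⠿⠿⠿⠿⠀⠀⠀⠀
⠀⠀⠀⠀⠀⠀⠀⠀⠀⠀⠀⠀⠀

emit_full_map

⠿⠿⠿⠿⠂⠀⠀⠀⠀
⠿⠿⠿⠿⠂⠿⠿⠿⠿
⠿⠂⠂⠂⠂⠂⠂⠿⠿
⠿⠂⠂⠂⠂⠂⣾⠿⠿
⠿⠂⠂⠂⠂⠂⠂⠿⠿
⠂⠂⠂⠂⠂⠂⠂⠿⠿
⠿⠂⠂⠂⠂⠂⠂⠿⠿
⠂⠂⠂⠂⠂⠂⠂⠿⠿
⠿⠿⠿⠿⠿⠿⠿⠿⠿

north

⠀⠀⠀⠀⠀⠀⠀⠀⠀⠀⠀⠀⠀
⠀⠀⠀⠀⠀⠀⠀⠀⠀⠀⠀⠀⠀
⠀⠀⠀⠀⠀⠀⠀⠀⠀⠀⠀⠀⠀
⠀⠀⠀⠀⠀⠀⠀⠀⠀⠀⠀⠀⠀
⠿⠿⠿⠿⠂⠿⠿⠿⠿⠀⠀⠀⠀
⠿⠿⠿⠿⠂⠿⠿⠿⠿⠀⠀⠀⠀
⠿⠂⠂⠂⠂⠂⣾⠿⠿⠀⠀⠀⠀
⠿⠂⠂⠂⠂⠂⠂⠿⠿⠀⠀⠀⠀
⠿⠂⠂⠂⠂⠂⠂⠿⠿⠀⠀⠀⠀
⠂⠂⠂⠂⠂⠂⠂⠿⠿⠀⠀⠀⠀
⠿⠂⠂⠂⠂⠂⠂⠿⠿⠀⠀⠀⠀
⠂⠂⠂⠂⠂⠂⠂⠿⠿⠀⠀⠀⠀
⠿⠿⠿⠿⠿⠿⠿⠿⠿⠀⠀⠀⠀

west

⠀⠀⠀⠀⠀⠀⠀⠀⠀⠀⠀⠀⠀
⠀⠀⠀⠀⠀⠀⠀⠀⠀⠀⠀⠀⠀
⠀⠀⠀⠀⠀⠀⠀⠀⠀⠀⠀⠀⠀
⠀⠀⠀⠀⠀⠀⠀⠀⠀⠀⠀⠀⠀
⠀⠿⠿⠿⠿⠂⠿⠿⠿⠿⠀⠀⠀
⠀⠿⠿⠿⠿⠂⠿⠿⠿⠿⠀⠀⠀
⠀⠿⠂⠂⠂⠂⣾⠂⠿⠿⠀⠀⠀
⠀⠿⠂⠂⠂⠂⠂⠂⠿⠿⠀⠀⠀
⠀⠿⠂⠂⠂⠂⠂⠂⠿⠿⠀⠀⠀
⠀⠂⠂⠂⠂⠂⠂⠂⠿⠿⠀⠀⠀
⠀⠿⠂⠂⠂⠂⠂⠂⠿⠿⠀⠀⠀
⠀⠂⠂⠂⠂⠂⠂⠂⠿⠿⠀⠀⠀
⠀⠿⠿⠿⠿⠿⠿⠿⠿⠿⠀⠀⠀

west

⠀⠀⠀⠀⠀⠀⠀⠀⠀⠀⠀⠀⠀
⠀⠀⠀⠀⠀⠀⠀⠀⠀⠀⠀⠀⠀
⠀⠀⠀⠀⠀⠀⠀⠀⠀⠀⠀⠀⠀
⠀⠀⠀⠀⠀⠀⠀⠀⠀⠀⠀⠀⠀
⠀⠀⠿⠿⠿⠿⠂⠿⠿⠿⠿⠀⠀
⠀⠀⠿⠿⠿⠿⠂⠿⠿⠿⠿⠀⠀
⠀⠀⠿⠂⠂⠂⣾⠂⠂⠿⠿⠀⠀
⠀⠀⠿⠂⠂⠂⠂⠂⠂⠿⠿⠀⠀
⠀⠀⠿⠂⠂⠂⠂⠂⠂⠿⠿⠀⠀
⠀⠀⠂⠂⠂⠂⠂⠂⠂⠿⠿⠀⠀
⠀⠀⠿⠂⠂⠂⠂⠂⠂⠿⠿⠀⠀
⠀⠀⠂⠂⠂⠂⠂⠂⠂⠿⠿⠀⠀
⠀⠀⠿⠿⠿⠿⠿⠿⠿⠿⠿⠀⠀

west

⠀⠀⠀⠀⠀⠀⠀⠀⠀⠀⠀⠀⠀
⠀⠀⠀⠀⠀⠀⠀⠀⠀⠀⠀⠀⠀
⠀⠀⠀⠀⠀⠀⠀⠀⠀⠀⠀⠀⠀
⠀⠀⠀⠀⠀⠀⠀⠀⠀⠀⠀⠀⠀
⠀⠀⠀⠿⠿⠿⠿⠂⠿⠿⠿⠿⠀
⠀⠀⠀⠿⠿⠿⠿⠂⠿⠿⠿⠿⠀
⠀⠀⠀⠿⠂⠂⣾⠂⠂⠂⠿⠿⠀
⠀⠀⠀⠿⠂⠂⠂⠂⠂⠂⠿⠿⠀
⠀⠀⠀⠿⠂⠂⠂⠂⠂⠂⠿⠿⠀
⠀⠀⠀⠂⠂⠂⠂⠂⠂⠂⠿⠿⠀
⠀⠀⠀⠿⠂⠂⠂⠂⠂⠂⠿⠿⠀
⠀⠀⠀⠂⠂⠂⠂⠂⠂⠂⠿⠿⠀
⠀⠀⠀⠿⠿⠿⠿⠿⠿⠿⠿⠿⠀

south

⠀⠀⠀⠀⠀⠀⠀⠀⠀⠀⠀⠀⠀
⠀⠀⠀⠀⠀⠀⠀⠀⠀⠀⠀⠀⠀
⠀⠀⠀⠀⠀⠀⠀⠀⠀⠀⠀⠀⠀
⠀⠀⠀⠿⠿⠿⠿⠂⠿⠿⠿⠿⠀
⠀⠀⠀⠿⠿⠿⠿⠂⠿⠿⠿⠿⠀
⠀⠀⠀⠿⠂⠂⠂⠂⠂⠂⠿⠿⠀
⠀⠀⠀⠿⠂⠂⣾⠂⠂⠂⠿⠿⠀
⠀⠀⠀⠿⠂⠂⠂⠂⠂⠂⠿⠿⠀
⠀⠀⠀⠂⠂⠂⠂⠂⠂⠂⠿⠿⠀
⠀⠀⠀⠿⠂⠂⠂⠂⠂⠂⠿⠿⠀
⠀⠀⠀⠂⠂⠂⠂⠂⠂⠂⠿⠿⠀
⠀⠀⠀⠿⠿⠿⠿⠿⠿⠿⠿⠿⠀
⠀⠀⠀⠀⠀⠀⠀⠀⠀⠀⠀⠀⠀

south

⠀⠀⠀⠀⠀⠀⠀⠀⠀⠀⠀⠀⠀
⠀⠀⠀⠀⠀⠀⠀⠀⠀⠀⠀⠀⠀
⠀⠀⠀⠿⠿⠿⠿⠂⠿⠿⠿⠿⠀
⠀⠀⠀⠿⠿⠿⠿⠂⠿⠿⠿⠿⠀
⠀⠀⠀⠿⠂⠂⠂⠂⠂⠂⠿⠿⠀
⠀⠀⠀⠿⠂⠂⠂⠂⠂⠂⠿⠿⠀
⠀⠀⠀⠿⠂⠂⣾⠂⠂⠂⠿⠿⠀
⠀⠀⠀⠂⠂⠂⠂⠂⠂⠂⠿⠿⠀
⠀⠀⠀⠿⠂⠂⠂⠂⠂⠂⠿⠿⠀
⠀⠀⠀⠂⠂⠂⠂⠂⠂⠂⠿⠿⠀
⠀⠀⠀⠿⠿⠿⠿⠿⠿⠿⠿⠿⠀
⠀⠀⠀⠀⠀⠀⠀⠀⠀⠀⠀⠀⠀
⠀⠀⠀⠀⠀⠀⠀⠀⠀⠀⠀⠀⠀

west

⠀⠀⠀⠀⠀⠀⠀⠀⠀⠀⠀⠀⠀
⠀⠀⠀⠀⠀⠀⠀⠀⠀⠀⠀⠀⠀
⠀⠀⠀⠀⠿⠿⠿⠿⠂⠿⠿⠿⠿
⠀⠀⠀⠀⠿⠿⠿⠿⠂⠿⠿⠿⠿
⠀⠀⠀⠀⠿⠂⠂⠂⠂⠂⠂⠿⠿
⠀⠀⠀⠀⠿⠂⠂⠂⠂⠂⠂⠿⠿
⠀⠀⠀⠀⠿⠂⣾⠂⠂⠂⠂⠿⠿
⠀⠀⠀⠀⠂⠂⠂⠂⠂⠂⠂⠿⠿
⠀⠀⠀⠀⠿⠂⠂⠂⠂⠂⠂⠿⠿
⠀⠀⠀⠀⠂⠂⠂⠂⠂⠂⠂⠿⠿
⠀⠀⠀⠀⠿⠿⠿⠿⠿⠿⠿⠿⠿
⠀⠀⠀⠀⠀⠀⠀⠀⠀⠀⠀⠀⠀
⠀⠀⠀⠀⠀⠀⠀⠀⠀⠀⠀⠀⠀

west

⠀⠀⠀⠀⠀⠀⠀⠀⠀⠀⠀⠀⠀
⠀⠀⠀⠀⠀⠀⠀⠀⠀⠀⠀⠀⠀
⠀⠀⠀⠀⠀⠿⠿⠿⠿⠂⠿⠿⠿
⠀⠀⠀⠀⠀⠿⠿⠿⠿⠂⠿⠿⠿
⠀⠀⠀⠀⠿⠿⠂⠂⠂⠂⠂⠂⠿
⠀⠀⠀⠀⠿⠿⠂⠂⠂⠂⠂⠂⠿
⠀⠀⠀⠀⠿⠿⣾⠂⠂⠂⠂⠂⠿
⠀⠀⠀⠀⠂⠂⠂⠂⠂⠂⠂⠂⠿
⠀⠀⠀⠀⠿⠿⠂⠂⠂⠂⠂⠂⠿
⠀⠀⠀⠀⠀⠂⠂⠂⠂⠂⠂⠂⠿
⠀⠀⠀⠀⠀⠿⠿⠿⠿⠿⠿⠿⠿
⠀⠀⠀⠀⠀⠀⠀⠀⠀⠀⠀⠀⠀
⠀⠀⠀⠀⠀⠀⠀⠀⠀⠀⠀⠀⠀

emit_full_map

⠀⠿⠿⠿⠿⠂⠿⠿⠿⠿
⠀⠿⠿⠿⠿⠂⠿⠿⠿⠿
⠿⠿⠂⠂⠂⠂⠂⠂⠿⠿
⠿⠿⠂⠂⠂⠂⠂⠂⠿⠿
⠿⠿⣾⠂⠂⠂⠂⠂⠿⠿
⠂⠂⠂⠂⠂⠂⠂⠂⠿⠿
⠿⠿⠂⠂⠂⠂⠂⠂⠿⠿
⠀⠂⠂⠂⠂⠂⠂⠂⠿⠿
⠀⠿⠿⠿⠿⠿⠿⠿⠿⠿


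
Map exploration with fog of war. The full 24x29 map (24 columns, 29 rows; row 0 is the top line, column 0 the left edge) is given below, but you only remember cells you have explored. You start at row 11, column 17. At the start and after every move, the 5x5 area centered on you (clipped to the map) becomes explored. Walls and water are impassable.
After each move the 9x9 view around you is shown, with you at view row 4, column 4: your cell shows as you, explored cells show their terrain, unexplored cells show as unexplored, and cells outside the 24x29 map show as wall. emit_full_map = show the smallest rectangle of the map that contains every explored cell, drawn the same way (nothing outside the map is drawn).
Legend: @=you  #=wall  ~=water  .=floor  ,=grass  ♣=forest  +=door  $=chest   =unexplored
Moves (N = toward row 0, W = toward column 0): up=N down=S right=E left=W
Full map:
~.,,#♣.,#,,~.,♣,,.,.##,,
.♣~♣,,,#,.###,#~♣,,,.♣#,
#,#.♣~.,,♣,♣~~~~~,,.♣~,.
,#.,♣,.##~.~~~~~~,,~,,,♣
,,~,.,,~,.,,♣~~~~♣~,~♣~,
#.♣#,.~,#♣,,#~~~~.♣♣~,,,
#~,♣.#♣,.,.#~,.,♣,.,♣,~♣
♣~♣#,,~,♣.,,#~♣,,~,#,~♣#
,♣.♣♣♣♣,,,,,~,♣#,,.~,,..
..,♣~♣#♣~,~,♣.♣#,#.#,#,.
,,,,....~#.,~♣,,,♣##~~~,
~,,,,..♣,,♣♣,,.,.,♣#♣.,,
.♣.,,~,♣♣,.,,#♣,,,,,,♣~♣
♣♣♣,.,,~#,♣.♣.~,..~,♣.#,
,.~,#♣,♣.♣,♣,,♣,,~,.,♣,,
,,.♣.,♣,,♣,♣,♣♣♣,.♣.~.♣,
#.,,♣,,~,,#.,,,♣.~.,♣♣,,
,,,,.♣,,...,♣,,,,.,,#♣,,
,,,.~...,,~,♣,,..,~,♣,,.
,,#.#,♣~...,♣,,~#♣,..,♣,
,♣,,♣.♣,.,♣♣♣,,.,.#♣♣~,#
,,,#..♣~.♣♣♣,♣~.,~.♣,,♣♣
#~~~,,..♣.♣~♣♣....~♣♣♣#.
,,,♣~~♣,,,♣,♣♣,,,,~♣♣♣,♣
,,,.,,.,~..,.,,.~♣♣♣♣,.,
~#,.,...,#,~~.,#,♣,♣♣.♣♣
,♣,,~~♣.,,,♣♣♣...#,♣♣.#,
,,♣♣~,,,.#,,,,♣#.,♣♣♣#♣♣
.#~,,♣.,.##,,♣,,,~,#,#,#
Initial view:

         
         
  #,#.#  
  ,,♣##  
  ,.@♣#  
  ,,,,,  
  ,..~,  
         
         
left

         
         
  ♣#,#.# 
  ,,,♣## 
  .,@,♣# 
  ♣,,,,, 
  ~,..~, 
         
         

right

         
         
 ♣#,#.#  
 ,,,♣##  
 .,.@♣#  
 ♣,,,,,  
 ~,..~,  
         
         

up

         
         
  #,,.~  
 ♣#,#.#  
 ,,,@##  
 .,.,♣#  
 ♣,,,,,  
 ~,..~,  
         

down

         
  #,,.~  
 ♣#,#.#  
 ,,,♣##  
 .,.@♣#  
 ♣,,,,,  
 ~,..~,  
         
         

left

         
   #,,.~ 
  ♣#,#.# 
  ,,,♣## 
  .,@,♣# 
  ♣,,,,, 
  ~,..~, 
         
         

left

         
    #,,.~
  .♣#,#.#
  ♣,,,♣##
  ,.@.,♣#
  #♣,,,,,
  .~,..~,
         
         

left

         
     #,,.
  ♣.♣#,#.
  ~♣,,,♣#
  ,,@,.,♣
  ,#♣,,,,
  ♣.~,..~
         
         

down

     #,,.
  ♣.♣#,#.
  ~♣,,,♣#
  ,,.,.,♣
  ,#@,,,,
  ♣.~,..~
  ,,♣,,  
         
         

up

         
     #,,.
  ♣.♣#,#.
  ~♣,,,♣#
  ,,@,.,♣
  ,#♣,,,,
  ♣.~,..~
  ,,♣,,  
         

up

         
         
  ~,♣#,,.
  ♣.♣#,#.
  ~♣@,,♣#
  ,,.,.,♣
  ,#♣,,,,
  ♣.~,..~
  ,,♣,,  

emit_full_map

~,♣#,,.~
♣.♣#,#.#
~♣@,,♣##
,,.,.,♣#
,#♣,,,,,
♣.~,..~,
,,♣,,   

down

         
  ~,♣#,,.
  ♣.♣#,#.
  ~♣,,,♣#
  ,,@,.,♣
  ,#♣,,,,
  ♣.~,..~
  ,,♣,,  
         

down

  ~,♣#,,.
  ♣.♣#,#.
  ~♣,,,♣#
  ,,.,.,♣
  ,#@,,,,
  ♣.~,..~
  ,,♣,,  
         
         

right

 ~,♣#,,.~
 ♣.♣#,#.#
 ~♣,,,♣##
 ,,.,.,♣#
 ,#♣@,,,,
 ♣.~,..~,
 ,,♣,,~  
         
         

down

 ♣.♣#,#.#
 ~♣,,,♣##
 ,,.,.,♣#
 ,#♣,,,,,
 ♣.~@..~,
 ,,♣,,~  
  ♣♣♣,.  
         
         

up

 ~,♣#,,.~
 ♣.♣#,#.#
 ~♣,,,♣##
 ,,.,.,♣#
 ,#♣@,,,,
 ♣.~,..~,
 ,,♣,,~  
  ♣♣♣,.  
         

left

  ~,♣#,,.
  ♣.♣#,#.
  ~♣,,,♣#
  ,,.,.,♣
  ,#@,,,,
  ♣.~,..~
  ,,♣,,~ 
   ♣♣♣,. 
         

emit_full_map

~,♣#,,.~
♣.♣#,#.#
~♣,,,♣##
,,.,.,♣#
,#@,,,,,
♣.~,..~,
,,♣,,~  
 ♣♣♣,.  

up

         
  ~,♣#,,.
  ♣.♣#,#.
  ~♣,,,♣#
  ,,@,.,♣
  ,#♣,,,,
  ♣.~,..~
  ,,♣,,~ 
   ♣♣♣,. 

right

         
 ~,♣#,,.~
 ♣.♣#,#.#
 ~♣,,,♣##
 ,,.@.,♣#
 ,#♣,,,,,
 ♣.~,..~,
 ,,♣,,~  
  ♣♣♣,.  

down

 ~,♣#,,.~
 ♣.♣#,#.#
 ~♣,,,♣##
 ,,.,.,♣#
 ,#♣@,,,,
 ♣.~,..~,
 ,,♣,,~  
  ♣♣♣,.  
         

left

  ~,♣#,,.
  ♣.♣#,#.
  ~♣,,,♣#
  ,,.,.,♣
  ,#@,,,,
  ♣.~,..~
  ,,♣,,~ 
   ♣♣♣,. 
         


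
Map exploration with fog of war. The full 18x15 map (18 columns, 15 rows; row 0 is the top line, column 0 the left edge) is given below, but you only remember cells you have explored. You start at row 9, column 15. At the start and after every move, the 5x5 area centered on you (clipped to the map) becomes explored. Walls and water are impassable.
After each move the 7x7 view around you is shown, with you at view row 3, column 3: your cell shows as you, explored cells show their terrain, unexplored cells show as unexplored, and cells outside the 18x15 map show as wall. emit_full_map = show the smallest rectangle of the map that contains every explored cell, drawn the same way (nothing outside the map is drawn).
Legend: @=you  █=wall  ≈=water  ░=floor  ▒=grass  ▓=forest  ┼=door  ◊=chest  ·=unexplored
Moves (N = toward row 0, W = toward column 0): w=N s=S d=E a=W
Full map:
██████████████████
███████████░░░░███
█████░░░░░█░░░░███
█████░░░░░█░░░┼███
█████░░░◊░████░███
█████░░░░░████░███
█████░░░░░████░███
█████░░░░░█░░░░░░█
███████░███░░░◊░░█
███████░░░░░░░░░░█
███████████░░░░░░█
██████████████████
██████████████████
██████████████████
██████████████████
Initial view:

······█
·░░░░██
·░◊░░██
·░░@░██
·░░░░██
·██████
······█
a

·······
·░░░░░█
·░░◊░░█
·░░@░░█
·░░░░░█
·██████
·······

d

······█
░░░░░██
░░◊░░██
░░░@░██
░░░░░██
███████
······█

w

······█
·█░████
░░░░░██
░░◊@░██
░░░░░██
░░░░░██
███████

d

·····██
█░█████
░░░░███
░◊░@███
░░░░███
░░░░███
███████

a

······█
·█░████
░░░░░██
░░◊@░██
░░░░░██
░░░░░██
███████

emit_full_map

·█░███
░░░░░█
░░◊@░█
░░░░░█
░░░░░█
██████

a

·······
·██░███
·░░░░░█
·░░@░░█
·░░░░░█
·░░░░░█
·██████

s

·██░███
·░░░░░█
·░░◊░░█
·░░@░░█
·░░░░░█
·██████
·······

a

··██░██
·░░░░░░
·░░░◊░░
·░░@░░░
·░░░░░░
·██████
·······

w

·······
·███░██
·░░░░░░
·░░@◊░░
·░░░░░░
·░░░░░░
·██████

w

·······
·███░█·
·███░██
·░░@░░░
·░░░◊░░
·░░░░░░
·░░░░░░

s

·███░█·
·███░██
·░░░░░░
·░░@◊░░
·░░░░░░
·░░░░░░
·██████

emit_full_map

███░█··
███░███
░░░░░░█
░░@◊░░█
░░░░░░█
░░░░░░█
███████

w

·······
·███░█·
·███░██
·░░@░░░
·░░░◊░░
·░░░░░░
·░░░░░░

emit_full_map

███░█··
███░███
░░@░░░█
░░░◊░░█
░░░░░░█
░░░░░░█
███████
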